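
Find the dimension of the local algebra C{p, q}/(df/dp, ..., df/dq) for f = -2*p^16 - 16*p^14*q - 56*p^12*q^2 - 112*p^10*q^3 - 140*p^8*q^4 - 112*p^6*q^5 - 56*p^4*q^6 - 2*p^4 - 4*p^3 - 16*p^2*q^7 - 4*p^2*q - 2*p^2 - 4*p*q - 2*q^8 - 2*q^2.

The Hessian of f at 0 has rank 1. Corank 1: A-series; mu = 7 gives A_7.

7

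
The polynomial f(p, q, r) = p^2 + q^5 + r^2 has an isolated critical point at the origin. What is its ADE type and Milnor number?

Type A_{4}, Milnor number mu = 4.

The Hessian of f at 0 has rank 2. Corank 1: A-series; mu = 4 gives A_4.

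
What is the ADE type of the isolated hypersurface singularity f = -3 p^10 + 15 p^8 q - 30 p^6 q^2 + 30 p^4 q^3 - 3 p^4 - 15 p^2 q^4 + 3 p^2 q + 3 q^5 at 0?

D_{6}

The Hessian of f at 0 has rank 0. Corank 2; j^3 = 3*p^2*q has shape L^2 M (L != M), so D-series; mu = 6 gives D_6.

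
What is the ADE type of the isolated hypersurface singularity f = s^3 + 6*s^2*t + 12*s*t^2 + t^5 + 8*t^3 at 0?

E8

The Hessian of f at 0 is [[0, 0], [0, 0]] with rank 0, so corank 2. A Groebner basis of the Jacobian ideal J(f) in C{s,t} is {t^4, s^2 + 4*s*t + 4*t^2}; counting standard monomials gives mu = 8. Corank 2; j^3 = (s + 2*t)^3 is a perfect cube, so E-series; the 5-jet and mu = 8 give E_8.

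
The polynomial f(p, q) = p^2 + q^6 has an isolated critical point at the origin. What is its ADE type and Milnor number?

Type A5, Milnor number mu = 5.

The Hessian of f at 0 has rank 1. Corank 1: A-series; mu = 5 gives A_5.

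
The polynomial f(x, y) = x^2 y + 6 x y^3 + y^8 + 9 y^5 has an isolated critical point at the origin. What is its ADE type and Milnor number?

Type D9, Milnor number mu = 9.

The Hessian of f at 0 has rank 0. Corank 2; j^3 = x^2*y has shape L^2 M (L != M), so D-series; mu = 9 gives D_9.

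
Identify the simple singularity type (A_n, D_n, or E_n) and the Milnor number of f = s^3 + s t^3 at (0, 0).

The Hessian of f at 0 has rank 0. Corank 2; j^3 = s^3 is a perfect cube, so E-series; the 4-jet and mu = 7 give E_7.

Type E_{7}, Milnor number mu = 7.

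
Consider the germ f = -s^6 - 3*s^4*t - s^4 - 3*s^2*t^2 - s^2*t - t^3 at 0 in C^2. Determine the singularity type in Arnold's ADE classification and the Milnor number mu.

Type D4, Milnor number mu = 4.

The Hessian of f at 0 is [[0, 0], [0, 0]] with rank 0, so corank 2. A Groebner basis of the Jacobian ideal J(f) in C{s,t} is {t^3, s^2 + 3*t^2, s*t}; counting standard monomials gives mu = 4. Corank 2; j^3 = -t*(s^2 + t^2) splits into three distinct lines over C (the quadratic factor has nonzero discriminant), so D_4.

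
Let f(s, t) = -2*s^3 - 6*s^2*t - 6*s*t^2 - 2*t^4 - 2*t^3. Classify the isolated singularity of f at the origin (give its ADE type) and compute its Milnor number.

Type E6, Milnor number mu = 6.

The Hessian of f at 0 has rank 0. Corank 2; j^3 = -2*(s + t)^3 is a perfect cube, so E-series; the 4-jet and mu = 6 give E_6.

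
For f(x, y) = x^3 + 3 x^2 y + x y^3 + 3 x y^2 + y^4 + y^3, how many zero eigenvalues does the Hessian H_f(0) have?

The Hessian at 0 is [[0, 0], [0, 0]] of rank 0; hence corank 2.

2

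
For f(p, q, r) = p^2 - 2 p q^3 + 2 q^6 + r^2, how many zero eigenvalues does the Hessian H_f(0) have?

1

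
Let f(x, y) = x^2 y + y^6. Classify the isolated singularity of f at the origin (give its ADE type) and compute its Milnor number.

Type D7, Milnor number mu = 7.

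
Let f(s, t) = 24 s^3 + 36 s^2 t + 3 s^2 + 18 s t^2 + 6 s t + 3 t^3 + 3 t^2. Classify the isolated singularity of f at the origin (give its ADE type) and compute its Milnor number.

Type A2, Milnor number mu = 2.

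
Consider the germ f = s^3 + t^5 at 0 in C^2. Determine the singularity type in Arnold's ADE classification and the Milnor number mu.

The Hessian of f at 0 has rank 0. Corank 2; j^3 = s^3 is a perfect cube, so E-series; the 5-jet and mu = 8 give E_8.

Type E8, Milnor number mu = 8.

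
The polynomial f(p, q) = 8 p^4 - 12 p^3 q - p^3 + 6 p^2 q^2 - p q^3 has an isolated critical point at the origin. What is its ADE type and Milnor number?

Type E_7, Milnor number mu = 7.

The Hessian of f at 0 has rank 0. Corank 2; j^3 = -p^3 is a perfect cube, so E-series; the 4-jet and mu = 7 give E_7.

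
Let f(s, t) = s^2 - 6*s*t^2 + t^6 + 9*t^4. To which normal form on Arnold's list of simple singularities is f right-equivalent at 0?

A5

The Hessian of f at 0 has rank 1. Corank 1: A-series; mu = 5 gives A_5.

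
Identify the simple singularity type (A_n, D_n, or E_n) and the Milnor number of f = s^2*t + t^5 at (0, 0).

Type D_6, Milnor number mu = 6.

The Hessian of f at 0 has rank 0. Corank 2; j^3 = s^2*t has shape L^2 M (L != M), so D-series; mu = 6 gives D_6.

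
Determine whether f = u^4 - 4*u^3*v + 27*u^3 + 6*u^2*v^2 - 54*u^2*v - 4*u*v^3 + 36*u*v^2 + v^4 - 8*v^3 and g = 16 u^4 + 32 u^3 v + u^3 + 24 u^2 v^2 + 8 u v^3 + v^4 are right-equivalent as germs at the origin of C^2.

Yes.

The Hessian of f at 0 is [[0, 0], [0, 0]] with rank 0, so corank 2. A Groebner basis of the Jacobian ideal J(f) in C{u,v} is {v^4, u*v^2 - 7*v^3/9, u^2 - 4*u*v/3 + 4*v^2/9}; counting standard monomials gives mu = 6. Corank 2; j^3 = (3*u - 2*v)^3 is a perfect cube, so E-series; the 4-jet and mu = 6 give E_6. The Hessian of g at 0 is [[0, 0], [0, 0]] with rank 0, so corank 2. A Groebner basis of the Jacobian ideal J(g) in C{u,v} is {v^4, u*v^2 + v^3/6, u^2}; counting standard monomials gives mu = 6. Corank 2; j^3 = u^3 is a perfect cube, so E-series; the 4-jet and mu = 6 give E_6. Both have type E_6, hence right-equivalent.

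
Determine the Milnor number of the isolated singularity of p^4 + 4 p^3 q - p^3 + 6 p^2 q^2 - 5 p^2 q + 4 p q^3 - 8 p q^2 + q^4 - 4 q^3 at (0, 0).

The Hessian of f at 0 is [[0, 0], [0, 0]] with rank 0, so corank 2. A Groebner basis of the Jacobian ideal J(f) in C{p,q} is {p*q^2 - p*q/2 - q^2, p*q/4 + q^3 + q^2/2, p^2 + 3*p*q + 2*q^2}; counting standard monomials gives mu = 5. Corank 2; j^3 = -(p + q)*(p + 2*q)^2 has shape L^2 M (L != M), so D-series; mu = 5 gives D_5.

5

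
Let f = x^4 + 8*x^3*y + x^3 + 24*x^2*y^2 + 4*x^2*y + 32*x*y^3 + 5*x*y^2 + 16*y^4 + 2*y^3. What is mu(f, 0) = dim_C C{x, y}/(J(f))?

5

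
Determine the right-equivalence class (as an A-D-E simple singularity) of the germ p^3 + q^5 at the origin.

The Hessian of f at 0 is [[0, 0], [0, 0]] with rank 0, so corank 2. A Groebner basis of the Jacobian ideal J(f) in C{p,q} is {q^4, p^2}; counting standard monomials gives mu = 8. Corank 2; j^3 = p^3 is a perfect cube, so E-series; the 5-jet and mu = 8 give E_8.

E8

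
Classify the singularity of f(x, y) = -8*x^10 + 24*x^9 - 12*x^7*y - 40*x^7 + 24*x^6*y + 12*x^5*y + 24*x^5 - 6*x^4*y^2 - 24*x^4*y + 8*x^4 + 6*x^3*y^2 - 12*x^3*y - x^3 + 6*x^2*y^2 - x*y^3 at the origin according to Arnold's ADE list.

The Hessian of f at 0 is [[0, 0], [0, 0]] with rank 0, so corank 2. A Groebner basis of the Jacobian ideal J(f) in C{x,y} is {3*x^2/4 + y^4 + y^3/4, x^3, x^2*y - x^2/4 - y^3/12, -x^2 + x*y^2 - y^3/3}; counting standard monomials gives mu = 7. Corank 2; j^3 = -x^3 is a perfect cube, so E-series; the 4-jet and mu = 7 give E_7.

E_{7}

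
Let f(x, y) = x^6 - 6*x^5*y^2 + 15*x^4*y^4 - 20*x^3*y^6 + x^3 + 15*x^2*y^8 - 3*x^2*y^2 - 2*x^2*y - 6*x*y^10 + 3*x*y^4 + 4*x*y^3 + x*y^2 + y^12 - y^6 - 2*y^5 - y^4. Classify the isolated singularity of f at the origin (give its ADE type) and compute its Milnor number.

The Hessian of f at 0 has rank 0. Corank 2; j^3 = x*(x - y)^2 has shape L^2 M (L != M), so D-series; mu = 7 gives D_7.

Type D_{7}, Milnor number mu = 7.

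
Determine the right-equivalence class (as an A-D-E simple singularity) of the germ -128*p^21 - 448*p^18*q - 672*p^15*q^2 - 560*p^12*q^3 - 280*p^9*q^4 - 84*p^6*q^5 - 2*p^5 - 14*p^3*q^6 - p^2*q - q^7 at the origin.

The Hessian of f at 0 has rank 0. Corank 2; j^3 = -p^2*q has shape L^2 M (L != M), so D-series; mu = 8 gives D_8.

D_8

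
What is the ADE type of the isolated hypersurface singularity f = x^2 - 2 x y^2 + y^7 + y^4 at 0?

A_6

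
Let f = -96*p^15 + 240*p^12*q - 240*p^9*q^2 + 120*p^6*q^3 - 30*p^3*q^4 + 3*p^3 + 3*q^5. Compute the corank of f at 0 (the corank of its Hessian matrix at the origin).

2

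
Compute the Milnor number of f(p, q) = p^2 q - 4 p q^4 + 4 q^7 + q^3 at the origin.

4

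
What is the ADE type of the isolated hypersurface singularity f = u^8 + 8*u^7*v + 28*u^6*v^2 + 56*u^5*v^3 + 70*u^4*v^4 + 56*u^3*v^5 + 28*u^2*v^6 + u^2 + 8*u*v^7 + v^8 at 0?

A_7

The Hessian of f at 0 is [[2, 0], [0, 0]] with rank 1, so corank 1. A Groebner basis of the Jacobian ideal J(f) in C{u,v} is {v^7, u}; counting standard monomials gives mu = 7. Corank 1: A-series; mu = 7 gives A_7.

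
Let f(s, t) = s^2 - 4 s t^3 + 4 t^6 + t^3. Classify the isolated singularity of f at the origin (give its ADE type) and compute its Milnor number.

Type A2, Milnor number mu = 2.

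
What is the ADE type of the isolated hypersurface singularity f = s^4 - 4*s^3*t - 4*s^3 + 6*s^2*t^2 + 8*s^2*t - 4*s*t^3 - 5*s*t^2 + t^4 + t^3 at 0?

The Hessian of f at 0 is [[0, 0], [0, 0]] with rank 0, so corank 2. A Groebner basis of the Jacobian ideal J(f) in C{s,t} is {s*t^2 + 2*s*t - t^2, 4*s*t + t^3 - 2*t^2, s^2 - 3*s*t/2 + t^2/2}; counting standard monomials gives mu = 5. Corank 2; j^3 = -(s - t)*(2*s - t)^2 has shape L^2 M (L != M), so D-series; mu = 5 gives D_5.

D_{5}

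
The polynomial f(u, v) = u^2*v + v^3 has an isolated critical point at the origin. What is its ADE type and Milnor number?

The Hessian of f at 0 has rank 0. Corank 2; j^3 = v*(u^2 + v^2) splits into three distinct lines over C (the quadratic factor has nonzero discriminant), so D_4.

Type D4, Milnor number mu = 4.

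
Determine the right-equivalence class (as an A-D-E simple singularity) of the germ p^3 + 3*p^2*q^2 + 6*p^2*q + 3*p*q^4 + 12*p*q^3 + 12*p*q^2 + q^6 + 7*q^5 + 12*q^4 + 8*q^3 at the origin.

The Hessian of f at 0 has rank 0. Corank 2; j^3 = (p + 2*q)^3 is a perfect cube, so E-series; the 5-jet and mu = 8 give E_8.

E8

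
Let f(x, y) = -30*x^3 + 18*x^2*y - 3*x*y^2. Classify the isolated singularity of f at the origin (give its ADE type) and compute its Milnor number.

The Hessian of f at 0 is [[0, 0], [0, 0]] with rank 0, so corank 2. A Groebner basis of the Jacobian ideal J(f) in C{x,y} is {y^3, x^2 - y^2/6, x*y - y^2/2}; counting standard monomials gives mu = 4. Corank 2; j^3 = -3*x*(10*x^2 - 6*x*y + y^2) splits into three distinct lines over C (the quadratic factor has nonzero discriminant), so D_4.

Type D_4, Milnor number mu = 4.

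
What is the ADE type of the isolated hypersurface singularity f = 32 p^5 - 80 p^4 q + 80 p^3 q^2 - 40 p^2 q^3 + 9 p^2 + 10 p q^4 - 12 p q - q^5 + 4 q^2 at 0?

The Hessian of f at 0 has rank 1. Corank 1: A-series; mu = 4 gives A_4.

A_4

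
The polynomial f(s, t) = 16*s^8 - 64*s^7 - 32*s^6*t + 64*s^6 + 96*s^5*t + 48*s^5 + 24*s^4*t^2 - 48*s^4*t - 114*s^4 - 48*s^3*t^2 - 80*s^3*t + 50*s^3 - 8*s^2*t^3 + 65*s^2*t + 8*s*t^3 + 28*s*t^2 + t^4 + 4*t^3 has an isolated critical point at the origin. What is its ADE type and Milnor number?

Type D5, Milnor number mu = 5.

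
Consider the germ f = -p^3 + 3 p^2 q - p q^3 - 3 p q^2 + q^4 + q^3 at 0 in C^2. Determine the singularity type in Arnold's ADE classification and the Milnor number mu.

The Hessian of f at 0 has rank 0. Corank 2; j^3 = -(p - q)^3 is a perfect cube, so E-series; the 4-jet and mu = 7 give E_7.

Type E_7, Milnor number mu = 7.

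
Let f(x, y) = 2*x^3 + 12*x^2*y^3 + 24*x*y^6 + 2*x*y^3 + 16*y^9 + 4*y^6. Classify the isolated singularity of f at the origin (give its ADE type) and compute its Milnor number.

The Hessian of f at 0 has rank 0. Corank 2; j^3 = 2*x^3 is a perfect cube, so E-series; the 4-jet and mu = 7 give E_7.

Type E_7, Milnor number mu = 7.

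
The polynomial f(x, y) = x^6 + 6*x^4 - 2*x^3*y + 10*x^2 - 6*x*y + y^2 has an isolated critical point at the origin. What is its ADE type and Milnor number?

Type A_{1}, Milnor number mu = 1.

The Hessian of f at 0 has rank 2. Corank 0: nondegenerate Morse point, so A_1.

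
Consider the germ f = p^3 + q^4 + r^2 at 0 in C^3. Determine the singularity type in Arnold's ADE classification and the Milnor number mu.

Type E_6, Milnor number mu = 6.

The Hessian of f at 0 has rank 1. Corank 2; j^3 = p^3 is a perfect cube, so E-series; the 4-jet and mu = 6 give E_6.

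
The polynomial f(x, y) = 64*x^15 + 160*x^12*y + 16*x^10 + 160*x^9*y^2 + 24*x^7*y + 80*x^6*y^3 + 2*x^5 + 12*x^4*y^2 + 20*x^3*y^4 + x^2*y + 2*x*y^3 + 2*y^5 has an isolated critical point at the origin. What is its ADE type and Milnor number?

The Hessian of f at 0 is [[0, 0], [0, 0]] with rank 0, so corank 2. A Groebner basis of the Jacobian ideal J(f) in C{x,y} is {x^3, x^2*y, -x^2/4 + x*y^2, x*y + y^3}; counting standard monomials gives mu = 6. Corank 2; j^3 = x^2*y has shape L^2 M (L != M), so D-series; mu = 6 gives D_6.

Type D_{6}, Milnor number mu = 6.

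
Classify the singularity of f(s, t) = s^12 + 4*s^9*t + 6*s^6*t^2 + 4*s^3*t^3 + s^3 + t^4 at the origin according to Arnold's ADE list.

E_{6}

The Hessian of f at 0 has rank 0. Corank 2; j^3 = s^3 is a perfect cube, so E-series; the 4-jet and mu = 6 give E_6.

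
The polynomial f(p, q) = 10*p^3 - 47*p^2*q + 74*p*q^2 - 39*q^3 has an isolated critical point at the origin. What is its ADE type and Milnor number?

The Hessian of f at 0 has rank 0. Corank 2; j^3 = (2*p - 3*q)*(5*p^2 - 16*p*q + 13*q^2) splits into three distinct lines over C (the quadratic factor has nonzero discriminant), so D_4.

Type D_4, Milnor number mu = 4.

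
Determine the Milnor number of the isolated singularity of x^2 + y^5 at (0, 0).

The Hessian of f at 0 has rank 1. Corank 1: A-series; mu = 4 gives A_4.

4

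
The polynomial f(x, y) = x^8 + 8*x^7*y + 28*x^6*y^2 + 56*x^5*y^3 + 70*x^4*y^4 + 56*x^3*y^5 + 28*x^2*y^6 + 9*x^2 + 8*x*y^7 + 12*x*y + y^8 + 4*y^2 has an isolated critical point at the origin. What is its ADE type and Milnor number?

Type A7, Milnor number mu = 7.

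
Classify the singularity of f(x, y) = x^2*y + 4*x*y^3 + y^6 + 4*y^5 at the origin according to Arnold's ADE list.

D_7

The Hessian of f at 0 is [[0, 0], [0, 0]] with rank 0, so corank 2. A Groebner basis of the Jacobian ideal J(f) in C{x,y} is {x^3, x^2*y + 2*x^2/3 + 4*x*y^2/3, x*y/2 + y^3}; counting standard monomials gives mu = 7. Corank 2; j^3 = x^2*y has shape L^2 M (L != M), so D-series; mu = 7 gives D_7.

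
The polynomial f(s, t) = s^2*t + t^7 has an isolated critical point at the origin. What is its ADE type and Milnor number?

Type D_{8}, Milnor number mu = 8.

The Hessian of f at 0 has rank 0. Corank 2; j^3 = s^2*t has shape L^2 M (L != M), so D-series; mu = 8 gives D_8.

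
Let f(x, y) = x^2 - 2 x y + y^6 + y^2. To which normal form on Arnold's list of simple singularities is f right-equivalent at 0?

The Hessian of f at 0 has rank 1. Corank 1: A-series; mu = 5 gives A_5.

A5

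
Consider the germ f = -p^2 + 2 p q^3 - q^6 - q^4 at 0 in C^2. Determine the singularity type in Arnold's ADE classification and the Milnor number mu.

The Hessian of f at 0 is [[-2, 0], [0, 0]] with rank 1, so corank 1. A Groebner basis of the Jacobian ideal J(f) in C{p,q} is {q^3, p}; counting standard monomials gives mu = 3. Corank 1: A-series; mu = 3 gives A_3.

Type A_3, Milnor number mu = 3.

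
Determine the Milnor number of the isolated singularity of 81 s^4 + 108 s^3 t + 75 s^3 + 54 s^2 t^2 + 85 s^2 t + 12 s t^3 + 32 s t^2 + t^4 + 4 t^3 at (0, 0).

5

The Hessian of f at 0 is [[0, 0], [0, 0]] with rank 0, so corank 2. A Groebner basis of the Jacobian ideal J(f) in C{s,t} is {s*t^2 + 125*s*t/6 + 25*t^2/3, -625*s*t/12 + t^3 - 125*t^2/6, s^2 + 11*s*t/15 + 2*t^2/15}; counting standard monomials gives mu = 5. Corank 2; j^3 = (3*s + t)*(5*s + 2*t)^2 has shape L^2 M (L != M), so D-series; mu = 5 gives D_5.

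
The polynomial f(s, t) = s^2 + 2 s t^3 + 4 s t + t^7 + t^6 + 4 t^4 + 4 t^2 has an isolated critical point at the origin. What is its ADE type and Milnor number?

The Hessian of f at 0 is [[2, 4], [4, 8]] with rank 1, so corank 1. A Groebner basis of the Jacobian ideal J(f) in C{s,t} is {s + t^3 + 2*t, s^2 + 4*s*t + 4*t^2}; counting standard monomials gives mu = 6. Corank 1: A-series; mu = 6 gives A_6.

Type A_6, Milnor number mu = 6.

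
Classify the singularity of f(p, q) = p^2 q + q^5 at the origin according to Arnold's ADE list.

D_{6}

The Hessian of f at 0 has rank 0. Corank 2; j^3 = p^2*q has shape L^2 M (L != M), so D-series; mu = 6 gives D_6.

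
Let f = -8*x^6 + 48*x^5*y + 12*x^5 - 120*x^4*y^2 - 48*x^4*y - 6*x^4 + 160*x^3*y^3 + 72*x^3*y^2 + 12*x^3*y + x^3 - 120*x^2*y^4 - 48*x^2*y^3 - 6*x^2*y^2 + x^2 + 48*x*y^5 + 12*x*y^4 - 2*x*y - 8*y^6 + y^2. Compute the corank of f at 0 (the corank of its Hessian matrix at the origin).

Hessian at 0 has rank 1.

1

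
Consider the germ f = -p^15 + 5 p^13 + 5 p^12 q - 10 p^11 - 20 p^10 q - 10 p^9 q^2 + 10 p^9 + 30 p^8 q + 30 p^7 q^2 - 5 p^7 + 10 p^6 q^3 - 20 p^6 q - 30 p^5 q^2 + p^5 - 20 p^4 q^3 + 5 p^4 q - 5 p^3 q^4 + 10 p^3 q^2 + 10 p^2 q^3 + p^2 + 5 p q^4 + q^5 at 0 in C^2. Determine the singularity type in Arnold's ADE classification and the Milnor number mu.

Type A_{4}, Milnor number mu = 4.

The Hessian of f at 0 has rank 1. Corank 1: A-series; mu = 4 gives A_4.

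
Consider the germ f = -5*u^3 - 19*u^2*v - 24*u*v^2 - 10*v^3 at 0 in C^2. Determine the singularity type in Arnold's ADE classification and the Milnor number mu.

The Hessian of f at 0 has rank 0. Corank 2; j^3 = -(u + v)*(5*u^2 + 14*u*v + 10*v^2) splits into three distinct lines over C (the quadratic factor has nonzero discriminant), so D_4.

Type D4, Milnor number mu = 4.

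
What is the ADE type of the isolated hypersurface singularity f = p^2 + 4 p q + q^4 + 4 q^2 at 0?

A_3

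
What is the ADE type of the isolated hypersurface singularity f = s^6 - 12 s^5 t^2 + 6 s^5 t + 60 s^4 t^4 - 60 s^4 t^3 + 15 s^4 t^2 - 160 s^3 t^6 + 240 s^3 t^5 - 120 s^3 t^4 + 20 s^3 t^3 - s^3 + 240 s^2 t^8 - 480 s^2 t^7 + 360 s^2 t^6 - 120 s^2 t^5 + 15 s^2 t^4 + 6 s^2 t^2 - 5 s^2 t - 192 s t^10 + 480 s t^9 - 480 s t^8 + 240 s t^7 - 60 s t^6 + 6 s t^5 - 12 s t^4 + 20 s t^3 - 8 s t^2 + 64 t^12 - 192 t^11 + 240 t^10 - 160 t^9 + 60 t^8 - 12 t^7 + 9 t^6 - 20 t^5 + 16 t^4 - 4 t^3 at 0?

D7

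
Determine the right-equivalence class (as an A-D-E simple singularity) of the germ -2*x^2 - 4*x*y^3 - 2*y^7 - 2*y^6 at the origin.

A_{6}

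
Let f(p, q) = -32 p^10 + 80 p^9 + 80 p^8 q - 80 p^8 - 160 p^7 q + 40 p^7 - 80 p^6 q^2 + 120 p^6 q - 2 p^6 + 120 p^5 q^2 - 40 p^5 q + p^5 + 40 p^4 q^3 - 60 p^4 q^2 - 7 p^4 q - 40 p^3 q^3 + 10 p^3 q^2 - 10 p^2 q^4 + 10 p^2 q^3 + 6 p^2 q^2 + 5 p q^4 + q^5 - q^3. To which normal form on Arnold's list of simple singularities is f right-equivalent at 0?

The Hessian of f at 0 has rank 0. Corank 2; j^3 = -q^3 is a perfect cube, so E-series; the 5-jet and mu = 8 give E_8.

E8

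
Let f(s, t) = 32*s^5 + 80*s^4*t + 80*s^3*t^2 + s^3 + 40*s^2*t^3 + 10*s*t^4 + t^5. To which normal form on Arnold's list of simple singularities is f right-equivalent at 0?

The Hessian of f at 0 has rank 0. Corank 2; j^3 = s^3 is a perfect cube, so E-series; the 5-jet and mu = 8 give E_8.

E_8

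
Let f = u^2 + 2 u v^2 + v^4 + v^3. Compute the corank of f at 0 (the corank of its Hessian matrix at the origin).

Hessian at 0 has rank 1.

1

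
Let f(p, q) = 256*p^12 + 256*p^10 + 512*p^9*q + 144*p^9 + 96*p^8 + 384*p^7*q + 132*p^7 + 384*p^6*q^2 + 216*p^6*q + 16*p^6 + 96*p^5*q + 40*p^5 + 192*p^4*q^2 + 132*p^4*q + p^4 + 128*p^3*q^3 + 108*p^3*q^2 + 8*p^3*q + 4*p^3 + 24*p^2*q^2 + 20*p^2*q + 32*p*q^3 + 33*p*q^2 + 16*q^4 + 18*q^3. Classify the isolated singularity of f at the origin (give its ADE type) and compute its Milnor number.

The Hessian of f at 0 is [[0, 0], [0, 0]] with rank 0, so corank 2. A Groebner basis of the Jacobian ideal J(f) in C{p,q} is {p*q^2 + 6*p*q + 9*q^2, -4*p*q + q^3 - 6*q^2, p^2 + 7*p*q/2 + 3*q^2}; counting standard monomials gives mu = 5. Corank 2; j^3 = (p + 2*q)*(2*p + 3*q)^2 has shape L^2 M (L != M), so D-series; mu = 5 gives D_5.

Type D5, Milnor number mu = 5.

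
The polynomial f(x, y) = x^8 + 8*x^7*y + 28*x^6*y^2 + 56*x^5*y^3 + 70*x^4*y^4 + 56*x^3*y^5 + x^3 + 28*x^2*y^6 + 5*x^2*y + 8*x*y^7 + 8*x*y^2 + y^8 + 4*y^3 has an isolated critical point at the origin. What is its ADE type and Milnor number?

Type D_{9}, Milnor number mu = 9.

The Hessian of f at 0 has rank 0. Corank 2; j^3 = (x + y)*(x + 2*y)^2 has shape L^2 M (L != M), so D-series; mu = 9 gives D_9.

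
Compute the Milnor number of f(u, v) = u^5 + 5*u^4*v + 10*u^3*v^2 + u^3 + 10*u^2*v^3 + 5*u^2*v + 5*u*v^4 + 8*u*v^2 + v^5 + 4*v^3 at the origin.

The Hessian of f at 0 is [[0, 0], [0, 0]] with rank 0, so corank 2. A Groebner basis of the Jacobian ideal J(f) in C{u,v} is {u*v/5 + v^4 + 2*v^2/5, u*v^2 + 2*v^3, u^2 + 3*u*v + 2*v^2}; counting standard monomials gives mu = 6. Corank 2; j^3 = (u + v)*(u + 2*v)^2 has shape L^2 M (L != M), so D-series; mu = 6 gives D_6.

6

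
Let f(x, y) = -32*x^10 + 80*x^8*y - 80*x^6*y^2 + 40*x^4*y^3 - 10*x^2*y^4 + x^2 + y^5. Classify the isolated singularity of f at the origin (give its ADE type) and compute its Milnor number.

Type A_4, Milnor number mu = 4.

The Hessian of f at 0 has rank 1. Corank 1: A-series; mu = 4 gives A_4.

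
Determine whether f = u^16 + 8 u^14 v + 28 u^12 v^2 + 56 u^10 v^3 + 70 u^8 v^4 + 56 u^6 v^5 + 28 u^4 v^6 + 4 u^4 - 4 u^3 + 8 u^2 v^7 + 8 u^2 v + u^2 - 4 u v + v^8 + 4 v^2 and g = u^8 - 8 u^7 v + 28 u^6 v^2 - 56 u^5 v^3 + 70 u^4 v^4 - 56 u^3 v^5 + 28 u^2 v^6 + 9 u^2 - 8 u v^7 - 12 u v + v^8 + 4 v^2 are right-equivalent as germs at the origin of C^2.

Yes.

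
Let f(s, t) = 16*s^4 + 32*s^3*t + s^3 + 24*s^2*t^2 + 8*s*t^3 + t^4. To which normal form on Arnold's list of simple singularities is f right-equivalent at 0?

The Hessian of f at 0 has rank 0. Corank 2; j^3 = s^3 is a perfect cube, so E-series; the 4-jet and mu = 6 give E_6.

E_6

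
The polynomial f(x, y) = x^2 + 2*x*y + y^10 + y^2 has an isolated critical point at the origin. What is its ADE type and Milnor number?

Type A9, Milnor number mu = 9.

The Hessian of f at 0 is [[2, 2], [2, 2]] with rank 1, so corank 1. A Groebner basis of the Jacobian ideal J(f) in C{x,y} is {y^9, x + y}; counting standard monomials gives mu = 9. Corank 1: A-series; mu = 9 gives A_9.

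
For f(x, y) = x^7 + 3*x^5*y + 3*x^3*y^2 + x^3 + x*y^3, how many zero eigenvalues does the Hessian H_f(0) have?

2

Hessian at 0 has rank 0.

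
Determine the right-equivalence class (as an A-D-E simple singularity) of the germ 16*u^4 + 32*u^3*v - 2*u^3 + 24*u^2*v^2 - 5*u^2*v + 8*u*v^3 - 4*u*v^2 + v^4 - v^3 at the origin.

D5

The Hessian of f at 0 is [[0, 0], [0, 0]] with rank 0, so corank 2. A Groebner basis of the Jacobian ideal J(f) in C{u,v} is {u*v^2 - u*v/8 - v^2/8, u*v/8 + v^3 + v^2/8, u^2 + 3*u*v/2 + v^2/2}; counting standard monomials gives mu = 5. Corank 2; j^3 = -(u + v)^2*(2*u + v) has shape L^2 M (L != M), so D-series; mu = 5 gives D_5.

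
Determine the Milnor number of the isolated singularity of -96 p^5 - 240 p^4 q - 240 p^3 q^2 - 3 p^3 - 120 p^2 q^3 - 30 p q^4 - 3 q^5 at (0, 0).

8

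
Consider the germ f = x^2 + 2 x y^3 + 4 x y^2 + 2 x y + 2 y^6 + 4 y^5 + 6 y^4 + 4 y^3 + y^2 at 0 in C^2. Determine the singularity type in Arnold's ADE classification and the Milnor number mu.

Type A_{5}, Milnor number mu = 5.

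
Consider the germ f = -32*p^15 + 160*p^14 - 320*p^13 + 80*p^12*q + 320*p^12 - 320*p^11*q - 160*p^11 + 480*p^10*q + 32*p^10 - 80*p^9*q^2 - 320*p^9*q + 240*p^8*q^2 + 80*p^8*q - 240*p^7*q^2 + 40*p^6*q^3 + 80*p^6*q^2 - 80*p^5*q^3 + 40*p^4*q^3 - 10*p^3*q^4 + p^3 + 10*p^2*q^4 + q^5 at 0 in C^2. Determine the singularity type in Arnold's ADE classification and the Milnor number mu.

Type E_{8}, Milnor number mu = 8.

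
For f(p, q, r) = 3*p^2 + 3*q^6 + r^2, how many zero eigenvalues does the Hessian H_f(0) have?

Hessian at 0 has rank 2.

1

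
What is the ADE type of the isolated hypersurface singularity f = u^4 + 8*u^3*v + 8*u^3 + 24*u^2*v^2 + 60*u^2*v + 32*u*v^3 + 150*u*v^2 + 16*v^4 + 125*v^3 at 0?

The Hessian of f at 0 has rank 0. Corank 2; j^3 = (2*u + 5*v)^3 is a perfect cube, so E-series; the 4-jet and mu = 6 give E_6.

E_{6}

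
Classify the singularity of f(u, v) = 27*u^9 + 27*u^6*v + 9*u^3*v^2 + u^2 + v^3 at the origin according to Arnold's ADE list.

The Hessian of f at 0 is [[2, 0], [0, 0]] with rank 1, so corank 1. A Groebner basis of the Jacobian ideal J(f) in C{u,v} is {v^2, u}; counting standard monomials gives mu = 2. Corank 1: A-series; mu = 2 gives A_2.

A_2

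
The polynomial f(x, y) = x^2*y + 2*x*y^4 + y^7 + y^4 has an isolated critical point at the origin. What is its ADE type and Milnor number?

Type D5, Milnor number mu = 5.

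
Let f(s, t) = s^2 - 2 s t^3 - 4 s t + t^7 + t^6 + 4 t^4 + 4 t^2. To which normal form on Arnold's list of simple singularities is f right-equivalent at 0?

A_{6}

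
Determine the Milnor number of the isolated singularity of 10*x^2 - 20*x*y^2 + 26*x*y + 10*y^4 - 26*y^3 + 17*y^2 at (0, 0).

1

The Hessian of f at 0 has rank 2. Corank 0: nondegenerate Morse point, so A_1.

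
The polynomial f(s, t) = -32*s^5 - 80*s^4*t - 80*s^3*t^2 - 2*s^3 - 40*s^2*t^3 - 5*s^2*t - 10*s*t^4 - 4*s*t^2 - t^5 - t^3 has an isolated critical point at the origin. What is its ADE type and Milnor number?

Type D_{6}, Milnor number mu = 6.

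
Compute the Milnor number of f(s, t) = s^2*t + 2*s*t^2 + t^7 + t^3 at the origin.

The Hessian of f at 0 is [[0, 0], [0, 0]] with rank 0, so corank 2. A Groebner basis of the Jacobian ideal J(f) in C{s,t} is {s^2/7 + t^6 - t^2/7, s^3 + t^3, s*t + t^2}; counting standard monomials gives mu = 8. Corank 2; j^3 = t*(s + t)^2 has shape L^2 M (L != M), so D-series; mu = 8 gives D_8.

8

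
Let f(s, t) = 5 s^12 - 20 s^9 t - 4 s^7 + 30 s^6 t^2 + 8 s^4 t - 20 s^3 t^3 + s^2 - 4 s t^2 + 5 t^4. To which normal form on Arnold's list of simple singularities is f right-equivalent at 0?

The Hessian of f at 0 has rank 1. Corank 1: A-series; mu = 3 gives A_3.

A_{3}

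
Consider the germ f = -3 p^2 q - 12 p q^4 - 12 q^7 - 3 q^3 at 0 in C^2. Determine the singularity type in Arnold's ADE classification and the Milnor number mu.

Type D_4, Milnor number mu = 4.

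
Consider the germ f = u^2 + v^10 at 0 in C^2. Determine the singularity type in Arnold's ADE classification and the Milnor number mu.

The Hessian of f at 0 has rank 1. Corank 1: A-series; mu = 9 gives A_9.

Type A_9, Milnor number mu = 9.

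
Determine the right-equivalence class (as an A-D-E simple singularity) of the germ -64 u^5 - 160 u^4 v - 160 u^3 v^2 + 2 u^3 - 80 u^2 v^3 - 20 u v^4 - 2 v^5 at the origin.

E8

The Hessian of f at 0 is [[0, 0], [0, 0]] with rank 0, so corank 2. A Groebner basis of the Jacobian ideal J(f) in C{u,v} is {v^5, u*v^3 + v^4/8, u^2}; counting standard monomials gives mu = 8. Corank 2; j^3 = 2*u^3 is a perfect cube, so E-series; the 5-jet and mu = 8 give E_8.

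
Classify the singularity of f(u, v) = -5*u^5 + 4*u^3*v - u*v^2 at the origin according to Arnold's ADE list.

The Hessian of f at 0 is [[0, 0], [0, 0]] with rank 0, so corank 2. A Groebner basis of the Jacobian ideal J(f) in C{u,v} is {u^3 - u*v/2, u^2*v + 2*v^2, u*v^2, v^3}; counting standard monomials gives mu = 6. Corank 2; j^3 = -u*v^2 has shape L^2 M (L != M), so D-series; mu = 6 gives D_6.

D6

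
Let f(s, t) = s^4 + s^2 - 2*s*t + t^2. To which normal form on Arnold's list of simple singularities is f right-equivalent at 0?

The Hessian of f at 0 is [[2, -2], [-2, 2]] with rank 1, so corank 1. A Groebner basis of the Jacobian ideal J(f) in C{s,t} is {t^3, s - t}; counting standard monomials gives mu = 3. Corank 1: A-series; mu = 3 gives A_3.

A_{3}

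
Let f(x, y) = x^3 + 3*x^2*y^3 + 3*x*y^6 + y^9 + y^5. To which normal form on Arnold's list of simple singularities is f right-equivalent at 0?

The Hessian of f at 0 has rank 0. Corank 2; j^3 = x^3 is a perfect cube, so E-series; the 5-jet and mu = 8 give E_8.

E_8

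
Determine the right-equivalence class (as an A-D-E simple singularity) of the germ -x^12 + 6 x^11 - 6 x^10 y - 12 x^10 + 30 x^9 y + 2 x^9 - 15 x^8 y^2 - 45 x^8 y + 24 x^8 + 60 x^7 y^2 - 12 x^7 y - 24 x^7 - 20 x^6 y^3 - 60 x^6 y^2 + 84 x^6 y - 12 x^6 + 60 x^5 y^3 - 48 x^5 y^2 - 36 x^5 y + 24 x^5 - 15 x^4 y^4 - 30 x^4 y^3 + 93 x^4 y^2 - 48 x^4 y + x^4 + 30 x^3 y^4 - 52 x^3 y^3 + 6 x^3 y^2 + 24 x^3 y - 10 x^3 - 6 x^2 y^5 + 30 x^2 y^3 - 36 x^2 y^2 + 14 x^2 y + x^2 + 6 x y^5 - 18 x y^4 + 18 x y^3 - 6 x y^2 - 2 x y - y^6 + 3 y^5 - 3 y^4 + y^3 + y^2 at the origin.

The Hessian of f at 0 is [[2, -2], [-2, 2]] with rank 1, so corank 1. A Groebner basis of the Jacobian ideal J(f) in C{x,y} is {y^2, x - y}; counting standard monomials gives mu = 2. Corank 1: A-series; mu = 2 gives A_2.

A2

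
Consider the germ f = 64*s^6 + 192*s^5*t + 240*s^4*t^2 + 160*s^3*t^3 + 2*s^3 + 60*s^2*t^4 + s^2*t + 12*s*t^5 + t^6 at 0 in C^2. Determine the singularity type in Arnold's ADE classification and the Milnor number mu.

Type D_7, Milnor number mu = 7.

The Hessian of f at 0 has rank 0. Corank 2; j^3 = s^2*(2*s + t) has shape L^2 M (L != M), so D-series; mu = 7 gives D_7.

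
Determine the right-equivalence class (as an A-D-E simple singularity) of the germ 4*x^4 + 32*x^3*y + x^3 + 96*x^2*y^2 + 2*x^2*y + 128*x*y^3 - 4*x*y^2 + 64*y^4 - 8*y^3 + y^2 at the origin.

A_{2}

The Hessian of f at 0 has rank 1. Corank 1: A-series; mu = 2 gives A_2.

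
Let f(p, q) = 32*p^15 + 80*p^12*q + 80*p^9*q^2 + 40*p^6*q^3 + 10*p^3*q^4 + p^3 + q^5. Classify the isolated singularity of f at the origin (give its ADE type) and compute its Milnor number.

The Hessian of f at 0 has rank 0. Corank 2; j^3 = p^3 is a perfect cube, so E-series; the 5-jet and mu = 8 give E_8.

Type E8, Milnor number mu = 8.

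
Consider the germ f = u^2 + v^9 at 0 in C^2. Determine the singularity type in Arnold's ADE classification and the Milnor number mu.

The Hessian of f at 0 is [[2, 0], [0, 0]] with rank 1, so corank 1. A Groebner basis of the Jacobian ideal J(f) in C{u,v} is {v^8, u}; counting standard monomials gives mu = 8. Corank 1: A-series; mu = 8 gives A_8.

Type A_8, Milnor number mu = 8.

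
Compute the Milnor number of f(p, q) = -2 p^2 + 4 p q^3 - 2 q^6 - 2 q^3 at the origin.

2

The Hessian of f at 0 has rank 1. Corank 1: A-series; mu = 2 gives A_2.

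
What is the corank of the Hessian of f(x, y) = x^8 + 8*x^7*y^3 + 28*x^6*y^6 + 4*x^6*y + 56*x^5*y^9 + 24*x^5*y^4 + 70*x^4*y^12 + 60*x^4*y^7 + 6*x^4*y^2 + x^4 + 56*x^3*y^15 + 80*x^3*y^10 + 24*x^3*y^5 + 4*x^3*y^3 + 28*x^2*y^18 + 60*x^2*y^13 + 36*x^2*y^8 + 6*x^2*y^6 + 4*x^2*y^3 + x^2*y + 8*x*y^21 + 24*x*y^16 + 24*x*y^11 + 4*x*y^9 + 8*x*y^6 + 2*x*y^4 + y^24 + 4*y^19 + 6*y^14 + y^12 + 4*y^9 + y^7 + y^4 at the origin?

2

Hessian at 0 has rank 0.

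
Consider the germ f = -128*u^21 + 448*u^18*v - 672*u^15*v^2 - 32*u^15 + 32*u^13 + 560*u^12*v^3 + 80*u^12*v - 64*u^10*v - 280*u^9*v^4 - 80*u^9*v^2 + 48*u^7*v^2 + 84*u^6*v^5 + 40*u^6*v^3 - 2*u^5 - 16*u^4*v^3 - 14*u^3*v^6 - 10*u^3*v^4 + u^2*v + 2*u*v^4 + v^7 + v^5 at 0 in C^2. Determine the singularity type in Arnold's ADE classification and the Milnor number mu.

Type D6, Milnor number mu = 6.

The Hessian of f at 0 is [[0, 0], [0, 0]] with rank 0, so corank 2. A Groebner basis of the Jacobian ideal J(f) in C{u,v} is {u*v + v^4, u*v^2, u^2 - 5*u*v}; counting standard monomials gives mu = 6. Corank 2; j^3 = u^2*v has shape L^2 M (L != M), so D-series; mu = 6 gives D_6.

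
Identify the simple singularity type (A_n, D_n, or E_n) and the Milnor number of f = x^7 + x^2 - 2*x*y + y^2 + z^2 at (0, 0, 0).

The Hessian of f at 0 has rank 2. Corank 1: A-series; mu = 6 gives A_6.

Type A_{6}, Milnor number mu = 6.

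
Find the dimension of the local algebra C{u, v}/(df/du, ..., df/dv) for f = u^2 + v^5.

4

The Hessian of f at 0 has rank 1. Corank 1: A-series; mu = 4 gives A_4.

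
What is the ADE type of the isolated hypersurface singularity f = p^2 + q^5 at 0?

The Hessian of f at 0 is [[2, 0], [0, 0]] with rank 1, so corank 1. A Groebner basis of the Jacobian ideal J(f) in C{p,q} is {q^4, p}; counting standard monomials gives mu = 4. Corank 1: A-series; mu = 4 gives A_4.

A_4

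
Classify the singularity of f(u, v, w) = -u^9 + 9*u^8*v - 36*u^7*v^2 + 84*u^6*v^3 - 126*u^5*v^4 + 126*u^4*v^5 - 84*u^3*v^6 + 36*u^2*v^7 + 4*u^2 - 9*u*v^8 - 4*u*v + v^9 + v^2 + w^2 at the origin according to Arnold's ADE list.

A8

The Hessian of f at 0 is [[8, -4, 0], [-4, 2, 0], [0, 0, 2]] with rank 2, so corank 1. A Groebner basis of the Jacobian ideal J(f) in C{u,v,w} is {v^8, u - v/2, w}; counting standard monomials gives mu = 8. Corank 1: A-series; mu = 8 gives A_8.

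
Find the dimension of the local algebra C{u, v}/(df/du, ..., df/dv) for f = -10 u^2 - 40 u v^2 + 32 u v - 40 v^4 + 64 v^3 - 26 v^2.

The Hessian of f at 0 has rank 2. Corank 0: nondegenerate Morse point, so A_1.

1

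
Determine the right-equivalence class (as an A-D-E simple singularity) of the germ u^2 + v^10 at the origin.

A_9

The Hessian of f at 0 has rank 1. Corank 1: A-series; mu = 9 gives A_9.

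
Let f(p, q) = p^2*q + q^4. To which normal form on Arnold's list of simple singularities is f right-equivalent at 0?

D_{5}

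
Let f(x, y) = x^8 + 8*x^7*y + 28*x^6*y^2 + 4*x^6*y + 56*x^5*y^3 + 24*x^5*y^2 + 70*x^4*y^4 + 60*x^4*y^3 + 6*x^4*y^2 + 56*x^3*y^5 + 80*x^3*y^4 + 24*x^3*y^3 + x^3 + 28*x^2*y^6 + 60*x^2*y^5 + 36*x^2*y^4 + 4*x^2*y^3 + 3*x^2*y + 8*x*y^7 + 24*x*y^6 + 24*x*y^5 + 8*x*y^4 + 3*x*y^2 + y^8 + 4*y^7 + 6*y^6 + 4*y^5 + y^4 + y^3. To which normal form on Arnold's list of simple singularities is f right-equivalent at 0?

E_{6}

The Hessian of f at 0 has rank 0. Corank 2; j^3 = (x + y)^3 is a perfect cube, so E-series; the 4-jet and mu = 6 give E_6.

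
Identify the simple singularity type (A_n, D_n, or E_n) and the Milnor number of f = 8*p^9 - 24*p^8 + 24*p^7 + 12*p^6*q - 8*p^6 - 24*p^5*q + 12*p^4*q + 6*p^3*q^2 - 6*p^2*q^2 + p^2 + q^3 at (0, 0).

Type A2, Milnor number mu = 2.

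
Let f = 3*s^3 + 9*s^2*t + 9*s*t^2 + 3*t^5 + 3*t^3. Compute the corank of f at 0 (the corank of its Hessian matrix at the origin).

Hessian at 0 has rank 0.

2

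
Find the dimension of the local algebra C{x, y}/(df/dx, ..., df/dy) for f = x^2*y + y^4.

5

The Hessian of f at 0 has rank 0. Corank 2; j^3 = x^2*y has shape L^2 M (L != M), so D-series; mu = 5 gives D_5.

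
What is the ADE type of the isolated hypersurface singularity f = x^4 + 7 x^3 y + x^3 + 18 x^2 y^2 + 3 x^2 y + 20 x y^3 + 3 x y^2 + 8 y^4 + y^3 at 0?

E_7

The Hessian of f at 0 is [[0, 0], [0, 0]] with rank 0, so corank 2. A Groebner basis of the Jacobian ideal J(f) in C{x,y} is {3*x^2 + 6*x*y + y^4 + y^3 + 3*y^2, x^3 + 9*x^2 + 18*x*y + 4*y^3 + 9*y^2, x^2*y - 5*x^2 - 10*x*y - 8*y^3/3 - 5*y^2, 2*x^2 + x*y^2 + 4*x*y + 5*y^3/3 + 2*y^2}; counting standard monomials gives mu = 7. Corank 2; j^3 = (x + y)^3 is a perfect cube, so E-series; the 4-jet and mu = 7 give E_7.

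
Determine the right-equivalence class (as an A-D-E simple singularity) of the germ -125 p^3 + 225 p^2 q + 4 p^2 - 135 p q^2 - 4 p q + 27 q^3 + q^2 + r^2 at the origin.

A_{2}

The Hessian of f at 0 has rank 2. Corank 1: A-series; mu = 2 gives A_2.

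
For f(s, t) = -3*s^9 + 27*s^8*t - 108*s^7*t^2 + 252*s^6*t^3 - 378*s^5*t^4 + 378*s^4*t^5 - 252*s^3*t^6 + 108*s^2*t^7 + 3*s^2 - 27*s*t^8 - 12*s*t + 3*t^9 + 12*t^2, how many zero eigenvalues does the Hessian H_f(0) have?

1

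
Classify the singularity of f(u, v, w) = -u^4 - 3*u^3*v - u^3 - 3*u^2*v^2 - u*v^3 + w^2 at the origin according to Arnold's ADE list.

The Hessian of f at 0 is [[0, 0, 0], [0, 0, 0], [0, 0, 2]] with rank 1, so corank 2. A Groebner basis of the Jacobian ideal J(f) in C{u,v,w} is {3*u^2 + v^4 + v^3, u^3, u^2*v - u^2 - v^3/3, 2*u^2 + u*v^2 + 2*v^3/3, w}; counting standard monomials gives mu = 7. Corank 2; j^3 = -u^3 is a perfect cube, so E-series; the 4-jet and mu = 7 give E_7.

E7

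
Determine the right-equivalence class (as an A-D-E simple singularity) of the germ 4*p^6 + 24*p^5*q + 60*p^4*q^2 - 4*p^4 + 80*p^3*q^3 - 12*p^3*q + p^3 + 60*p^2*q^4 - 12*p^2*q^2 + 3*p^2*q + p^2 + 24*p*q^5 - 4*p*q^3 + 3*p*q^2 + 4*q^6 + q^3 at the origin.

A_{2}

The Hessian of f at 0 has rank 1. Corank 1: A-series; mu = 2 gives A_2.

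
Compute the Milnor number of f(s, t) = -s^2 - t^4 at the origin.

The Hessian of f at 0 has rank 1. Corank 1: A-series; mu = 3 gives A_3.

3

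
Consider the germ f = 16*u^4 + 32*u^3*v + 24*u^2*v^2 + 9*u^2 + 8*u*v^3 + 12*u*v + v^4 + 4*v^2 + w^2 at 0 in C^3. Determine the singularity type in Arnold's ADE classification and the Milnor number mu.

Type A_3, Milnor number mu = 3.

The Hessian of f at 0 has rank 2. Corank 1: A-series; mu = 3 gives A_3.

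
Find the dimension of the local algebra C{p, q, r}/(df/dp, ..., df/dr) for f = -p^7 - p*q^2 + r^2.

The Hessian of f at 0 is [[0, 0, 0], [0, 0, 0], [0, 0, 2]] with rank 1, so corank 2. A Groebner basis of the Jacobian ideal J(f) in C{p,q,r} is {p^6 + q^2/7, q^3, p*q, r}; counting standard monomials gives mu = 8. Corank 2; j^3 = -p*q^2 has shape L^2 M (L != M), so D-series; mu = 8 gives D_8.

8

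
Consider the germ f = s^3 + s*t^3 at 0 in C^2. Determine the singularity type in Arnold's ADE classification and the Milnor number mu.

Type E7, Milnor number mu = 7.

The Hessian of f at 0 has rank 0. Corank 2; j^3 = s^3 is a perfect cube, so E-series; the 4-jet and mu = 7 give E_7.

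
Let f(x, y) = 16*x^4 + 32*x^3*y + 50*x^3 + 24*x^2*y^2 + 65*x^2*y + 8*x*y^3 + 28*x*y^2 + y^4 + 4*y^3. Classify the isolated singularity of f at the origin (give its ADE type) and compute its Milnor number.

Type D_5, Milnor number mu = 5.

The Hessian of f at 0 has rank 0. Corank 2; j^3 = (2*x + y)*(5*x + 2*y)^2 has shape L^2 M (L != M), so D-series; mu = 5 gives D_5.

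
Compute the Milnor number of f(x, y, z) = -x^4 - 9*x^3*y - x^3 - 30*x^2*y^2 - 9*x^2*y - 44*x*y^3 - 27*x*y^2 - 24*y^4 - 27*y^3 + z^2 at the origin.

7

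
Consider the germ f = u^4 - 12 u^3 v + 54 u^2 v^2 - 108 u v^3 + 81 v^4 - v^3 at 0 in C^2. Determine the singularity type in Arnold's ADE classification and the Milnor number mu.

Type E_{6}, Milnor number mu = 6.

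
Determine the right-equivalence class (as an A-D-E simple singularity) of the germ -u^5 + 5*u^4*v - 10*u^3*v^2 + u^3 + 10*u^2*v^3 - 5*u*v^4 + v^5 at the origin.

The Hessian of f at 0 has rank 0. Corank 2; j^3 = u^3 is a perfect cube, so E-series; the 5-jet and mu = 8 give E_8.

E8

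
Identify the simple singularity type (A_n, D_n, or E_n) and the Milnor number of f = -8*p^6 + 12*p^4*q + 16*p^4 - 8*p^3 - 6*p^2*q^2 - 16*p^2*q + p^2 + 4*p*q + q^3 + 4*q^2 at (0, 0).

The Hessian of f at 0 is [[2, 4], [4, 8]] with rank 1, so corank 1. A Groebner basis of the Jacobian ideal J(f) in C{p,q} is {q^2, p + 2*q}; counting standard monomials gives mu = 2. Corank 1: A-series; mu = 2 gives A_2.

Type A_{2}, Milnor number mu = 2.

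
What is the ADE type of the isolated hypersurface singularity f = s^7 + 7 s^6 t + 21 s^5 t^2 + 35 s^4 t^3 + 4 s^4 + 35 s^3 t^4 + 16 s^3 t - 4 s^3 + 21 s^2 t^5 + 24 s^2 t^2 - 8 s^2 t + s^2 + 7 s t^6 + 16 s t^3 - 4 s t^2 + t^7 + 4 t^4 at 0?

The Hessian of f at 0 is [[2, 0], [0, 0]] with rank 1, so corank 1. A Groebner basis of the Jacobian ideal J(f) in C{s,t} is {-7*s*t/6 + 5*s/24 + t^4 + 2*t^3/3 - 5*t^2/12, s*t^2 - 2*s*t/3 + s/12 + 2*t^3/3 - t^2/6, s^2 + 2*s*t - s/2 + t^2}; counting standard monomials gives mu = 6. Corank 1: A-series; mu = 6 gives A_6.

A6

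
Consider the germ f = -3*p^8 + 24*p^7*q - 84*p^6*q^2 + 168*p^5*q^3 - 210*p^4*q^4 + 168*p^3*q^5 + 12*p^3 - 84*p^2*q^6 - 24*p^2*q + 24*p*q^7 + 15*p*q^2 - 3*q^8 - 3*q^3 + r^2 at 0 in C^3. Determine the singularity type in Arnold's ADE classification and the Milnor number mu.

Type D_9, Milnor number mu = 9.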